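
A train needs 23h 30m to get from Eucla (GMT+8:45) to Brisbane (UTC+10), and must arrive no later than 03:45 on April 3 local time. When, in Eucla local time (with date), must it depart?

Target arrival in UTC: 03:45 − 10:00 = 17:45 on Apr 2.
Subtract 23 hours and 30 minutes → departure 18:15 UTC on Apr 1.
Eucla is UTC+8:45: 18:15 + 8:45 = 03:00 on Apr 2.

03:00 on Apr 2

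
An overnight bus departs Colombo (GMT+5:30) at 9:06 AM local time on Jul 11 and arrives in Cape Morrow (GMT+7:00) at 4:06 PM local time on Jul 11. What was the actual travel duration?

5 hours 30 minutes

Departure in UTC: 9:06 AM − 5:30 = 3:36 AM on Jul 11.
Arrival in UTC: 4:06 PM − 7:00 = 9:06 AM on Jul 11.
Elapsed = 9:06 AM − 3:36 AM = 5 hours 30 minutes.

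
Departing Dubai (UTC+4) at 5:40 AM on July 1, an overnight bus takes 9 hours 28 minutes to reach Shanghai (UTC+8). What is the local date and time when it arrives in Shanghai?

7:08 PM on July 1

Convert departure to UTC: 5:40 AM − 4:00 = 1:40 AM UTC on Jul 1.
Add 9 hours 28 minutes travel time → 11:08 AM UTC.
Shanghai is UTC+8:00, so local arrival = 11:08 AM + 8:00 = 7:08 PM on Jul 1.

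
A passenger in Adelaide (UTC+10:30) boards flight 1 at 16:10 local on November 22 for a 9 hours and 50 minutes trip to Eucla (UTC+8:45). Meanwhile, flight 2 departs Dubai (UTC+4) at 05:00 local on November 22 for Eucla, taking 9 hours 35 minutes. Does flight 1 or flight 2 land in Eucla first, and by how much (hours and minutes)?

the second, by 4 hours 55 minutes

Flight 1 in UTC: 16:10 − 10:30 = 05:40 on Nov 22.
+9 hours and 50 minutes → arrive 15:30 UTC on Nov 22.
Flight 2 in UTC: 05:00 − 4:00 = 01:00 on Nov 22.
+9 hours and 35 minutes → arrive 10:35 UTC on Nov 22.
Flight 2 lands earlier by 4 hours 55 minutes.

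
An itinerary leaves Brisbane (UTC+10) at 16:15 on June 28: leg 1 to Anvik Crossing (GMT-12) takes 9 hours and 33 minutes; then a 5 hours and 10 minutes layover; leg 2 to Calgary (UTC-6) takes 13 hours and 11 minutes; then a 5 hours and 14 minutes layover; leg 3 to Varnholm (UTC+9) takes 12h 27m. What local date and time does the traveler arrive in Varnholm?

Convert departure to UTC: 16:15 − 10:00 = 06:15 UTC on Jun 28.
Add 9 hours 33 minutes leg 1 → 15:48 UTC.
Add 5 hours 10 minutes layover in Anvik Crossing → 20:58 UTC.
Add 13 hours 11 minutes leg 2 → 10:09 UTC (Jun 29).
Add 5 hours 14 minutes layover in Calgary → 15:23 UTC.
Add 12 hours and 27 minutes leg 3 → 03:50 UTC (Jun 30).
Varnholm is UTC+9:00, so local arrival = 03:50 + 9:00 = 12:50 on Jun 30.

12:50 on June 30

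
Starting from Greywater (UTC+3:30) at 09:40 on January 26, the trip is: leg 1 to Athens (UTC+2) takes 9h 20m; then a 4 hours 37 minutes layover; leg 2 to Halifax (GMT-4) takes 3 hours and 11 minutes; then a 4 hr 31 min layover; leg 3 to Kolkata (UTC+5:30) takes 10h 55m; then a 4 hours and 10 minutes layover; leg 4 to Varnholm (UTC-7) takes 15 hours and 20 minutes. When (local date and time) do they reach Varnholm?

Convert departure to UTC: 09:40 − 3:30 = 06:10 UTC on Jan 26.
Add 9 hours 20 minutes leg 1 → 15:30 UTC.
Add 4 hours and 37 minutes layover in Athens → 20:07 UTC.
Add 3 hours and 11 minutes leg 2 → 23:18 UTC.
Add 4 hours 31 minutes layover in Halifax → 03:49 UTC (Jan 27).
Add 10 hours 55 minutes leg 3 → 14:44 UTC.
Add 4 hours 10 minutes layover in Kolkata → 18:54 UTC.
Add 15 hours 20 minutes leg 4 → 10:14 UTC (Jan 28).
Varnholm is UTC−7:00, so local arrival = 10:14 − 7:00 = 03:14 on Jan 28.

03:14 on Jan 28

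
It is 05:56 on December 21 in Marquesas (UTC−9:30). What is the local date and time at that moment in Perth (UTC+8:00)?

23:26 on Dec 21

In UTC: 05:56 + 9:30 = 15:26 on Dec 21.
Perth is UTC+8:00: 15:26 + 8:00 = 23:26 on Dec 21.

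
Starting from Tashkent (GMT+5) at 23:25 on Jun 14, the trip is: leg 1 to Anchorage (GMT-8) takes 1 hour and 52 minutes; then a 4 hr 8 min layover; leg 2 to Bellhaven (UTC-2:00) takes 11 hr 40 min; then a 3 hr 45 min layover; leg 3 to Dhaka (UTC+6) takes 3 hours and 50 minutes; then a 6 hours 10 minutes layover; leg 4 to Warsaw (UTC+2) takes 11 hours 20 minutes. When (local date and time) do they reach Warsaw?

15:10 on Jun 16

Convert departure to UTC: 23:25 − 5:00 = 18:25 UTC on Jun 14.
Add 1 hour 52 minutes leg 1 → 20:17 UTC.
Add 4 hours and 8 minutes layover in Anchorage → 00:25 UTC (Jun 15).
Add 11 hours 40 minutes leg 2 → 12:05 UTC.
Add 3 hours and 45 minutes layover in Bellhaven → 15:50 UTC.
Add 3 hours 50 minutes leg 3 → 19:40 UTC.
Add 6 hours and 10 minutes layover in Dhaka → 01:50 UTC (Jun 16).
Add 11 hours 20 minutes leg 4 → 13:10 UTC.
Warsaw is UTC+2:00, so local arrival = 13:10 + 2:00 = 15:10 on Jun 16.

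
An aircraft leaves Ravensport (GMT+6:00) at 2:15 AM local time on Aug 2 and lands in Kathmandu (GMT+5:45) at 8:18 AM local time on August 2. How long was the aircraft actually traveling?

6 hours 18 minutes

Departure in UTC: 2:15 AM − 6:00 = 8:15 PM on Aug 1.
Arrival in UTC: 8:18 AM − 5:45 = 2:33 AM on Aug 2.
Elapsed = 2:33 AM − 8:15 PM (+1 day) = 6 hours 18 minutes.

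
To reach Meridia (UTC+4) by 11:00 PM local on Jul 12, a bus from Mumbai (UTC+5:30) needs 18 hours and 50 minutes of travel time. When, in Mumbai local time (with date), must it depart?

5:40 AM on July 12

Target arrival in UTC: 11:00 PM − 4:00 = 7:00 PM on Jul 12.
Subtract 18 hours and 50 minutes → departure 12:10 AM UTC on Jul 12.
Mumbai is UTC+5:30: 12:10 AM + 5:30 = 5:40 AM on Jul 12.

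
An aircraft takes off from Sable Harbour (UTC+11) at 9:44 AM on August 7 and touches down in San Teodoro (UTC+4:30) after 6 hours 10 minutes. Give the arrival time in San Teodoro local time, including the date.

Convert departure to UTC: 9:44 AM − 11:00 = 10:44 PM UTC on Aug 6.
Add 6 hours 10 minutes travel time → 4:54 AM UTC (Aug 7).
San Teodoro is UTC+4:30, so local arrival = 4:54 AM + 4:30 = 9:24 AM on Aug 7.

9:24 AM on August 7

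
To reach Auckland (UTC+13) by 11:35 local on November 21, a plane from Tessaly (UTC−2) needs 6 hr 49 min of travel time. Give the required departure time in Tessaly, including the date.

Target arrival in UTC: 11:35 − 13:00 = 22:35 on Nov 20.
Subtract 6 hours 49 minutes → departure 15:46 UTC on Nov 20.
Tessaly is UTC−2:00: 15:46 − 2:00 = 13:46 on Nov 20.

13:46 on Nov 20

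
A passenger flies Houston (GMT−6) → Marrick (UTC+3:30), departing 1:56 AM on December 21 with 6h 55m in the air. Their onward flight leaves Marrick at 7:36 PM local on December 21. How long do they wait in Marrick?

Convert departure to UTC: 1:56 AM + 6:00 = 7:56 AM UTC on Dec 21.
Add 6 hours and 55 minutes flight time → 2:51 PM UTC.
Marrick is UTC+3:30, so local arrival = 2:51 PM + 3:30 = 6:21 PM on Dec 21.
Layover = 7:36 PM − 6:21 PM = 1 hour 15 minutes.

1 hour 15 minutes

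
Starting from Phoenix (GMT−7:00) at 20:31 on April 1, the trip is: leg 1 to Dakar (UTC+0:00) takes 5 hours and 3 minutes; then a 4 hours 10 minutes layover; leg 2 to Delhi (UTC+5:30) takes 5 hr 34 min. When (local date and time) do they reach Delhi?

Convert departure to UTC: 20:31 + 7:00 = 03:31 UTC on Apr 2.
Add 5 hours and 3 minutes leg 1 → 08:34 UTC.
Add 4 hours and 10 minutes layover in Dakar → 12:44 UTC.
Add 5 hours and 34 minutes leg 2 → 18:18 UTC.
Delhi is UTC+5:30, so local arrival = 18:18 + 5:30 = 23:48 on Apr 2.

23:48 on April 2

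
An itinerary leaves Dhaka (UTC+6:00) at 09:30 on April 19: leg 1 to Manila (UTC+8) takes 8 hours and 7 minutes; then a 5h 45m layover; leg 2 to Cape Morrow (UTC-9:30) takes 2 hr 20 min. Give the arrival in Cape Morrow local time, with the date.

10:12 on April 19

Convert departure to UTC: 09:30 − 6:00 = 03:30 UTC on Apr 19.
Add 8 hours and 7 minutes leg 1 → 11:37 UTC.
Add 5 hours and 45 minutes layover in Manila → 17:22 UTC.
Add 2 hours and 20 minutes leg 2 → 19:42 UTC.
Cape Morrow is UTC−9:30, so local arrival = 19:42 − 9:30 = 10:12 on Apr 19.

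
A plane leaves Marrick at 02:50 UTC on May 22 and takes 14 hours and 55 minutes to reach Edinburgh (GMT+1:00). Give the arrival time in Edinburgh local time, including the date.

Departure is given in UTC: 02:50 on May 22.
Add 14 hours and 55 minutes → 17:45 UTC.
Edinburgh is UTC+1:00: 17:45 + 1:00 = 18:45 on May 22.

18:45 on May 22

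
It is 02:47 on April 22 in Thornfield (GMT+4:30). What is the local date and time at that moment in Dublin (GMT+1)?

23:17 on Apr 21

Dublin is 3:30 behind Thornfield.
Shift by the zone difference: 02:47 − 3:30 = 23:17 on Apr 21 in Dublin.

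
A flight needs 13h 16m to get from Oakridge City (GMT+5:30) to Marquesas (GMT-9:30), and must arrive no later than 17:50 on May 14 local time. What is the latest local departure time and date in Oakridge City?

19:34 on May 14

Target arrival in UTC: 17:50 + 9:30 = 03:20 on May 15.
Subtract 13 hours 16 minutes → departure 14:04 UTC on May 14.
Oakridge City is UTC+5:30: 14:04 + 5:30 = 19:34 on May 14.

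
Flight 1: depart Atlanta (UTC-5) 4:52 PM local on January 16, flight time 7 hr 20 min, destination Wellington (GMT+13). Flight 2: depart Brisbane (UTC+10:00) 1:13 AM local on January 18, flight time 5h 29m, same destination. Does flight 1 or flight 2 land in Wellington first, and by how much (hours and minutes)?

Flight 1 in UTC: 4:52 PM + 5:00 = 9:52 PM on Jan 16.
+7 hours 20 minutes → arrive 5:12 AM UTC on Jan 17.
Flight 2 in UTC: 1:13 AM − 10:00 = 3:13 PM on Jan 17.
+5 hours and 29 minutes → arrive 8:42 PM UTC on Jan 17.
Flight 1 lands earlier by 15 hours 30 minutes.

the first, by 15 hours 30 minutes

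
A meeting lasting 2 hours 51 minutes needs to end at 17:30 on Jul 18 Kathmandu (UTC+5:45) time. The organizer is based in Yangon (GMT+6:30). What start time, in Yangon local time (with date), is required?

15:24 on July 18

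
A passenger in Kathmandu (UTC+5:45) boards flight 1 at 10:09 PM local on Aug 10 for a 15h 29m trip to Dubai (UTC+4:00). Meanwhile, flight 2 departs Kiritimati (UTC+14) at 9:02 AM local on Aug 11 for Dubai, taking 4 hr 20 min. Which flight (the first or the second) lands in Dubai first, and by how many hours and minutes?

the second, by 8 hours 31 minutes

Flight 1 in UTC: 10:09 PM − 5:45 = 4:24 PM on Aug 10.
+15 hours and 29 minutes → arrive 7:53 AM UTC on Aug 11.
Flight 2 in UTC: 9:02 AM − 14:00 = 7:02 PM on Aug 10.
+4 hours 20 minutes → arrive 11:22 PM UTC on Aug 10.
Flight 2 lands earlier by 8 hours 31 minutes.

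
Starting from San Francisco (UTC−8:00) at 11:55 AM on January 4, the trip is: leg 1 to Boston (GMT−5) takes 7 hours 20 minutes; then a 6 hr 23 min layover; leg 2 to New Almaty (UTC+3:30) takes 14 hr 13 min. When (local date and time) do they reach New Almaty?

Convert departure to UTC: 11:55 AM + 8:00 = 7:55 PM UTC on Jan 4.
Add 7 hours 20 minutes leg 1 → 3:15 AM UTC (Jan 5).
Add 6 hours and 23 minutes layover in Boston → 9:38 AM UTC.
Add 14 hours and 13 minutes leg 2 → 11:51 PM UTC.
New Almaty is UTC+3:30, so local arrival = 11:51 PM + 3:30 = 3:21 AM on Jan 6.

3:21 AM on Jan 6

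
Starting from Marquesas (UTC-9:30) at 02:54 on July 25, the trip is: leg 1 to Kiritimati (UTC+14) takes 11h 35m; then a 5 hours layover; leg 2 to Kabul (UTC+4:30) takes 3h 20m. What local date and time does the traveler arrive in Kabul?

12:49 on July 26

Convert departure to UTC: 02:54 + 9:30 = 12:24 UTC on Jul 25.
Add 11 hours 35 minutes leg 1 → 23:59 UTC.
Add 5 hours layover in Kiritimati → 04:59 UTC (Jul 26).
Add 3 hours and 20 minutes leg 2 → 08:19 UTC.
Kabul is UTC+4:30, so local arrival = 08:19 + 4:30 = 12:49 on Jul 26.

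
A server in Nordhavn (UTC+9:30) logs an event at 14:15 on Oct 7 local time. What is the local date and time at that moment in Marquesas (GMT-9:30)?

19:15 on October 6

In UTC: 14:15 − 9:30 = 04:45 on Oct 7.
Marquesas is UTC−9:30: 04:45 − 9:30 = 19:15 on Oct 6.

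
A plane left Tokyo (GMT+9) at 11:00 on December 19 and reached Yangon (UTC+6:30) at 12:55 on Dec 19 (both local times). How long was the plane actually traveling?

4 hours 25 minutes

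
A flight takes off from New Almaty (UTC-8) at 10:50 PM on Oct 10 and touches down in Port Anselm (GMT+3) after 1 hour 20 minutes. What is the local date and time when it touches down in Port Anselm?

11:10 AM on Oct 11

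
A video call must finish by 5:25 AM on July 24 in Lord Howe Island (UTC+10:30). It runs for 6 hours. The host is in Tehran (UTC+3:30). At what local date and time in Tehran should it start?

Target end time in UTC: 5:25 AM − 10:30 = 6:55 PM on Jul 23.
Subtract 6 hours → start 12:55 PM UTC on Jul 23.
Tehran is UTC+3:30: 12:55 PM + 3:30 = 4:25 PM on Jul 23.

4:25 PM on July 23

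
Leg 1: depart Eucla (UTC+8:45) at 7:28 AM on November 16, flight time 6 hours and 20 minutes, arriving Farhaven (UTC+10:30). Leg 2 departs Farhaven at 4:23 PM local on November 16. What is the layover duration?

Convert departure to UTC: 7:28 AM − 8:45 = 10:43 PM UTC on Nov 15.
Add 6 hours 20 minutes flight time → 5:03 AM UTC (Nov 16).
Farhaven is UTC+10:30, so local arrival = 5:03 AM + 10:30 = 3:33 PM on Nov 16.
Layover = 4:23 PM − 3:33 PM = 50 minutes.

50 minutes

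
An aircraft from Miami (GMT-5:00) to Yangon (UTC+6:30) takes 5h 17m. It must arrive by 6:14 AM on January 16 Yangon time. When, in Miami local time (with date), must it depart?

Target arrival in UTC: 6:14 AM − 6:30 = 11:44 PM on Jan 15.
Subtract 5 hours 17 minutes → departure 6:27 PM UTC on Jan 15.
Miami is UTC−5:00: 6:27 PM − 5:00 = 1:27 PM on Jan 15.

1:27 PM on January 15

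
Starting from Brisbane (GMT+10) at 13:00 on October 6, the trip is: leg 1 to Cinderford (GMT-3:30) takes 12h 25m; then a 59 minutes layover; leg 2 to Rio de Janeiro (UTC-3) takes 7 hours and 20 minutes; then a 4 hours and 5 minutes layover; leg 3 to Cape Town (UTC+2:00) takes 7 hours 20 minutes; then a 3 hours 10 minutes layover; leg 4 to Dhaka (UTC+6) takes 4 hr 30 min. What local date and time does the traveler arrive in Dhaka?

Convert departure to UTC: 13:00 − 10:00 = 03:00 UTC on Oct 6.
Add 12 hours 25 minutes leg 1 → 15:25 UTC.
Add 59 minutes layover in Cinderford → 16:24 UTC.
Add 7 hours 20 minutes leg 2 → 23:44 UTC.
Add 4 hours 5 minutes layover in Rio de Janeiro → 03:49 UTC (Oct 7).
Add 7 hours 20 minutes leg 3 → 11:09 UTC.
Add 3 hours and 10 minutes layover in Cape Town → 14:19 UTC.
Add 4 hours 30 minutes leg 4 → 18:49 UTC.
Dhaka is UTC+6:00, so local arrival = 18:49 + 6:00 = 00:49 on Oct 8.

00:49 on October 8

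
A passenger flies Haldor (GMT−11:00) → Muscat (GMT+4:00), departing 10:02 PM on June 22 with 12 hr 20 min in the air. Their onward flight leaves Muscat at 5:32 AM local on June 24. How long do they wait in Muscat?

4 hours 10 minutes

Convert departure to UTC: 10:02 PM + 11:00 = 9:02 AM UTC on Jun 23.
Add 12 hours and 20 minutes flight time → 9:22 PM UTC.
Muscat is UTC+4:00, so local arrival = 9:22 PM + 4:00 = 1:22 AM on Jun 24.
Layover = 5:32 AM − 1:22 AM = 4 hours 10 minutes.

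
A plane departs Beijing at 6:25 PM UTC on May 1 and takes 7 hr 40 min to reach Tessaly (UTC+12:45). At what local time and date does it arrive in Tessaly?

2:50 PM on May 2

Departure is given in UTC: 6:25 PM on May 1.
Add 7 hours and 40 minutes → 2:05 AM UTC (May 2).
Tessaly is UTC+12:45: 2:05 AM + 12:45 = 2:50 PM on May 2.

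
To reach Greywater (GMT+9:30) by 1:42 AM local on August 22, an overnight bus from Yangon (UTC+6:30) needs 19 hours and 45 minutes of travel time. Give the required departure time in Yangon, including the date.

2:57 AM on August 21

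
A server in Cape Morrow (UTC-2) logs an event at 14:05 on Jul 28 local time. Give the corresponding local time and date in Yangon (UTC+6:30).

22:35 on July 28

Yangon is 8:30 ahead of Cape Morrow.
Shift by the zone difference: 14:05 + 8:30 = 22:35 on Jul 28 in Yangon.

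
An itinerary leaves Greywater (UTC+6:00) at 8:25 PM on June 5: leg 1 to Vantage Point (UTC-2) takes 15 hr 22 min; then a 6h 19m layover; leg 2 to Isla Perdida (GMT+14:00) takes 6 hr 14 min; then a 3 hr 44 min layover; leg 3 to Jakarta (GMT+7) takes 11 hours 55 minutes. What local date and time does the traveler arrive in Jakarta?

4:59 PM on Jun 7

Convert departure to UTC: 8:25 PM − 6:00 = 2:25 PM UTC on Jun 5.
Add 15 hours and 22 minutes leg 1 → 5:47 AM UTC (Jun 6).
Add 6 hours 19 minutes layover in Vantage Point → 12:06 PM UTC.
Add 6 hours and 14 minutes leg 2 → 6:20 PM UTC.
Add 3 hours 44 minutes layover in Isla Perdida → 10:04 PM UTC.
Add 11 hours 55 minutes leg 3 → 9:59 AM UTC (Jun 7).
Jakarta is UTC+7:00, so local arrival = 9:59 AM + 7:00 = 4:59 PM on Jun 7.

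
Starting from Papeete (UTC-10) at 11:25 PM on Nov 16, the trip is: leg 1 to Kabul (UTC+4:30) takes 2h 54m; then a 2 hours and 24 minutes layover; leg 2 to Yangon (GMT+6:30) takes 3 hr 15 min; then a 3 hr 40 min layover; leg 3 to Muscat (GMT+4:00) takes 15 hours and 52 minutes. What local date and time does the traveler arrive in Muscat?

Convert departure to UTC: 11:25 PM + 10:00 = 9:25 AM UTC on Nov 17.
Add 2 hours 54 minutes leg 1 → 12:19 PM UTC.
Add 2 hours 24 minutes layover in Kabul → 2:43 PM UTC.
Add 3 hours and 15 minutes leg 2 → 5:58 PM UTC.
Add 3 hours 40 minutes layover in Yangon → 9:38 PM UTC.
Add 15 hours 52 minutes leg 3 → 1:30 PM UTC (Nov 18).
Muscat is UTC+4:00, so local arrival = 1:30 PM + 4:00 = 5:30 PM on Nov 18.

5:30 PM on Nov 18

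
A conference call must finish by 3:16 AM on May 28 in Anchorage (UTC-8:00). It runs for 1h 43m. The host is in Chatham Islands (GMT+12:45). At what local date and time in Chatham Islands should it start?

Target end time in UTC: 3:16 AM + 8:00 = 11:16 AM on May 28.
Subtract 1 hour 43 minutes → start 9:33 AM UTC on May 28.
Chatham Islands is UTC+12:45: 9:33 AM + 12:45 = 10:18 PM on May 28.

10:18 PM on May 28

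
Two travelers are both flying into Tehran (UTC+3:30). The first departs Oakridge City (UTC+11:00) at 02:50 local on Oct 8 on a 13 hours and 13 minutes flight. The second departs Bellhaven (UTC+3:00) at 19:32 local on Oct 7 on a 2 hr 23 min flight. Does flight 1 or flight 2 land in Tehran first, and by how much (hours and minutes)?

Flight 1 in UTC: 02:50 − 11:00 = 15:50 on Oct 7.
+13 hours 13 minutes → arrive 05:03 UTC on Oct 8.
Flight 2 in UTC: 19:32 − 3:00 = 16:32 on Oct 7.
+2 hours and 23 minutes → arrive 18:55 UTC on Oct 7.
Flight 2 lands earlier by 10 hours 8 minutes.

the second, by 10 hours 8 minutes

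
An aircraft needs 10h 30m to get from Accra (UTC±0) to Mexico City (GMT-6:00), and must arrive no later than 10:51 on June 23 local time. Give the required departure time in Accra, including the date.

Target arrival in UTC: 10:51 + 6:00 = 16:51 on Jun 23.
Subtract 10 hours and 30 minutes → departure 06:21 UTC on Jun 23.
Accra is UTC+0, so departure is 06:21 on Jun 23.

06:21 on June 23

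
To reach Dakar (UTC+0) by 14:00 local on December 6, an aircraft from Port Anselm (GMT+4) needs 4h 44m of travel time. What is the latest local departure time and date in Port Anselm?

Target arrival is already UTC: 14:00 on Dec 6.
Subtract 4 hours and 44 minutes → departure 09:16 UTC on Dec 6.
Port Anselm is UTC+4:00: 09:16 + 4:00 = 13:16 on Dec 6.

13:16 on December 6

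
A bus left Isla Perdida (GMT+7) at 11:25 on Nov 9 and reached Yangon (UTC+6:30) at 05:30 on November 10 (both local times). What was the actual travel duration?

Yangon is 0:30 behind Isla Perdida.
Clock-face elapsed time (ignoring zones) is 18 hours 5 minutes.
Actual elapsed = 18 hours 5 minutes + 0:30 = 18 hours 35 minutes.

18 hours 35 minutes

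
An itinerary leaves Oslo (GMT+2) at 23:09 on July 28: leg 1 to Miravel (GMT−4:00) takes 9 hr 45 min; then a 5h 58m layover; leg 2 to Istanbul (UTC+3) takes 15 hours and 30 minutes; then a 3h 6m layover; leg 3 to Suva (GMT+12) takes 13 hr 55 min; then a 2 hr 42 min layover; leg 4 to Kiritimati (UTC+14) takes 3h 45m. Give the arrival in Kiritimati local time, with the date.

Convert departure to UTC: 23:09 − 2:00 = 21:09 UTC on Jul 28.
Add 9 hours 45 minutes leg 1 → 06:54 UTC (Jul 29).
Add 5 hours and 58 minutes layover in Miravel → 12:52 UTC.
Add 15 hours 30 minutes leg 2 → 04:22 UTC (Jul 30).
Add 3 hours 6 minutes layover in Istanbul → 07:28 UTC.
Add 13 hours 55 minutes leg 3 → 21:23 UTC.
Add 2 hours 42 minutes layover in Suva → 00:05 UTC (Jul 31).
Add 3 hours 45 minutes leg 4 → 03:50 UTC.
Kiritimati is UTC+14:00, so local arrival = 03:50 + 14:00 = 17:50 on Jul 31.

17:50 on July 31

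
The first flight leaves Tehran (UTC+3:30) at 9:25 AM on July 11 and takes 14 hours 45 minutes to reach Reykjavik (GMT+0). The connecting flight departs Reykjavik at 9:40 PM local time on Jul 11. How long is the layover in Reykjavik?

1 hour

Convert departure to UTC: 9:25 AM − 3:30 = 5:55 AM UTC on Jul 11.
Add 14 hours 45 minutes flight time → 8:40 PM UTC.
Reykjavik is UTC+0, so local arrival is the same: 8:40 PM on Jul 11.
Layover = 9:40 PM − 8:40 PM = 1 hour.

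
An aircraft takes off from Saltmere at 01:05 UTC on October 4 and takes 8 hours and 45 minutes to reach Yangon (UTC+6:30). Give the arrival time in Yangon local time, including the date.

Departure is given in UTC: 01:05 on Oct 4.
Add 8 hours 45 minutes → 09:50 UTC.
Yangon is UTC+6:30: 09:50 + 6:30 = 16:20 on Oct 4.

16:20 on October 4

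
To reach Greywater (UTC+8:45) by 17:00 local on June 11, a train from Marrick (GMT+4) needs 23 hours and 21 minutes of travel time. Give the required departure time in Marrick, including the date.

12:54 on Jun 10

Target arrival in UTC: 17:00 − 8:45 = 08:15 on Jun 11.
Subtract 23 hours and 21 minutes → departure 08:54 UTC on Jun 10.
Marrick is UTC+4:00: 08:54 + 4:00 = 12:54 on Jun 10.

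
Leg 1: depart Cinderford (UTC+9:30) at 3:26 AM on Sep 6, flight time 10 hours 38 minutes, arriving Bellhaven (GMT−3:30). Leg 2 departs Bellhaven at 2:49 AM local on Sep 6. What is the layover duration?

Convert departure to UTC: 3:26 AM − 9:30 = 5:56 PM UTC on Sep 5.
Add 10 hours and 38 minutes flight time → 4:34 AM UTC (Sep 6).
Bellhaven is UTC−3:30, so local arrival = 4:34 AM − 3:30 = 1:04 AM on Sep 6.
Layover = 2:49 AM − 1:04 AM = 1 hour 45 minutes.

1 hour 45 minutes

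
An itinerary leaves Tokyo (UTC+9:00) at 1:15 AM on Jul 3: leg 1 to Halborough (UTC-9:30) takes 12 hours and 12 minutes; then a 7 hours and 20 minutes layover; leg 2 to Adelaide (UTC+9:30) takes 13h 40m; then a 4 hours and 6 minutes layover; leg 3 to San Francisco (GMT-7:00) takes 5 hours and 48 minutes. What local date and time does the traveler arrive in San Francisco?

Convert departure to UTC: 1:15 AM − 9:00 = 4:15 PM UTC on Jul 2.
Add 12 hours and 12 minutes leg 1 → 4:27 AM UTC (Jul 3).
Add 7 hours 20 minutes layover in Halborough → 11:47 AM UTC.
Add 13 hours and 40 minutes leg 2 → 1:27 AM UTC (Jul 4).
Add 4 hours 6 minutes layover in Adelaide → 5:33 AM UTC.
Add 5 hours 48 minutes leg 3 → 11:21 AM UTC.
San Francisco is UTC−7:00, so local arrival = 11:21 AM − 7:00 = 4:21 AM on Jul 4.

4:21 AM on Jul 4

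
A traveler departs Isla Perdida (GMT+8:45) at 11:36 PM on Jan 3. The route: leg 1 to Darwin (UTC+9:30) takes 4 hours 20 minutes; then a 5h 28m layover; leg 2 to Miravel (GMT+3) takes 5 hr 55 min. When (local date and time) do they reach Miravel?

Convert departure to UTC: 11:36 PM − 8:45 = 2:51 PM UTC on Jan 3.
Add 4 hours and 20 minutes leg 1 → 7:11 PM UTC.
Add 5 hours and 28 minutes layover in Darwin → 12:39 AM UTC (Jan 4).
Add 5 hours and 55 minutes leg 2 → 6:34 AM UTC.
Miravel is UTC+3:00, so local arrival = 6:34 AM + 3:00 = 9:34 AM on Jan 4.

9:34 AM on Jan 4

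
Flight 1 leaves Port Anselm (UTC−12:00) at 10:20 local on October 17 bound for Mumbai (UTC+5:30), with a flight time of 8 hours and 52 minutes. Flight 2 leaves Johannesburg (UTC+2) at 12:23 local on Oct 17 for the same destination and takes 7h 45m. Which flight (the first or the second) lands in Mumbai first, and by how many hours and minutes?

Flight 1 in UTC: 10:20 + 12:00 = 22:20 on Oct 17.
+8 hours and 52 minutes → arrive 07:12 UTC on Oct 18.
Flight 2 in UTC: 12:23 − 2:00 = 10:23 on Oct 17.
+7 hours 45 minutes → arrive 18:08 UTC on Oct 17.
Flight 2 lands earlier by 13 hours 4 minutes.

the second, by 13 hours 4 minutes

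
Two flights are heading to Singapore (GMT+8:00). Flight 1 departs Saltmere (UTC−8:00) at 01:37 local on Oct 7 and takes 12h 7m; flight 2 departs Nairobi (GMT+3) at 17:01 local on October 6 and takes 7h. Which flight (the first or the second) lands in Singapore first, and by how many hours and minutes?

Flight 1 in UTC: 01:37 + 8:00 = 09:37 on Oct 7.
+12 hours 7 minutes → arrive 21:44 UTC on Oct 7.
Flight 2 in UTC: 17:01 − 3:00 = 14:01 on Oct 6.
+7 hours → arrive 21:01 UTC on Oct 6.
Flight 2 lands earlier by 24 hours 43 minutes.

the second, by 24 hours 43 minutes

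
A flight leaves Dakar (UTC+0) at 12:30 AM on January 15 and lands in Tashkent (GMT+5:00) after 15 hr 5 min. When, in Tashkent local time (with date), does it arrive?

8:35 PM on Jan 15

Dakar is at UTC+0, so departure is already 12:30 AM UTC on Jan 15.
Add 15 hours and 5 minutes travel time → 3:35 PM UTC.
Tashkent is UTC+5:00, so local arrival = 3:35 PM + 5:00 = 8:35 PM on Jan 15.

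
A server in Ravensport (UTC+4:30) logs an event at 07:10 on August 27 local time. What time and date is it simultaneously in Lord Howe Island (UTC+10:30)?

13:10 on August 27

In UTC: 07:10 − 4:30 = 02:40 on Aug 27.
Lord Howe Island is UTC+10:30: 02:40 + 10:30 = 13:10 on Aug 27.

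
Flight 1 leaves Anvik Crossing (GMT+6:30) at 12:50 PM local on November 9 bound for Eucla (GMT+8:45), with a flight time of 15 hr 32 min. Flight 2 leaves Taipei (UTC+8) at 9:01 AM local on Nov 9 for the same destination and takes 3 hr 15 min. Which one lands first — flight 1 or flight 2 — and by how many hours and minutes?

the second, by 17 hours 36 minutes

Flight 1 in UTC: 12:50 PM − 6:30 = 6:20 AM on Nov 9.
+15 hours and 32 minutes → arrive 9:52 PM UTC on Nov 9.
Flight 2 in UTC: 9:01 AM − 8:00 = 1:01 AM on Nov 9.
+3 hours and 15 minutes → arrive 4:16 AM UTC on Nov 9.
Flight 2 lands earlier by 17 hours 36 minutes.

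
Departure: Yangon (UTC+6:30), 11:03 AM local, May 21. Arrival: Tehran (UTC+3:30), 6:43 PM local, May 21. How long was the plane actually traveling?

Tehran is 3:00 behind Yangon.
Clock-face elapsed time (ignoring zones) is 7 hours 40 minutes.
Actual elapsed = 7 hours 40 minutes + 3:00 = 10 hours 40 minutes.

10 hours 40 minutes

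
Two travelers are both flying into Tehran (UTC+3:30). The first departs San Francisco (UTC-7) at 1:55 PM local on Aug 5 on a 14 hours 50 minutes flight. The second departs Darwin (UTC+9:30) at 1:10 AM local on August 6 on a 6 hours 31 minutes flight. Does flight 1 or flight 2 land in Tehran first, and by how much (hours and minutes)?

Flight 1 in UTC: 1:55 PM + 7:00 = 8:55 PM on Aug 5.
+14 hours and 50 minutes → arrive 11:45 AM UTC on Aug 6.
Flight 2 in UTC: 1:10 AM − 9:30 = 3:40 PM on Aug 5.
+6 hours and 31 minutes → arrive 10:11 PM UTC on Aug 5.
Flight 2 lands earlier by 13 hours 34 minutes.

the second, by 13 hours 34 minutes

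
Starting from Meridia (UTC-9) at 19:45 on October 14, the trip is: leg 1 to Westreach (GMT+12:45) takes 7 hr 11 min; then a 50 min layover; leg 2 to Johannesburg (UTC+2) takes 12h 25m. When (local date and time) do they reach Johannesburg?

Convert departure to UTC: 19:45 + 9:00 = 04:45 UTC on Oct 15.
Add 7 hours and 11 minutes leg 1 → 11:56 UTC.
Add 50 minutes layover in Westreach → 12:46 UTC.
Add 12 hours and 25 minutes leg 2 → 01:11 UTC (Oct 16).
Johannesburg is UTC+2:00, so local arrival = 01:11 + 2:00 = 03:11 on Oct 16.

03:11 on October 16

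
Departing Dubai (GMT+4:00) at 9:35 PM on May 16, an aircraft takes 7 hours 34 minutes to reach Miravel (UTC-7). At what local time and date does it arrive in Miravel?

6:09 PM on May 16

Convert departure to UTC: 9:35 PM − 4:00 = 5:35 PM UTC on May 16.
Add 7 hours and 34 minutes travel time → 1:09 AM UTC (May 17).
Miravel is UTC−7:00, so local arrival = 1:09 AM − 7:00 = 6:09 PM on May 16.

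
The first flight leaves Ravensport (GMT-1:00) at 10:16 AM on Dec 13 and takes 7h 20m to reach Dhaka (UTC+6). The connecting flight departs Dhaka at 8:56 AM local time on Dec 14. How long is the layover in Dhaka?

Convert departure to UTC: 10:16 AM + 1:00 = 11:16 AM UTC on Dec 13.
Add 7 hours and 20 minutes flight time → 6:36 PM UTC.
Dhaka is UTC+6:00, so local arrival = 6:36 PM + 6:00 = 12:36 AM on Dec 14.
Layover = 8:56 AM − 12:36 AM = 8 hours 20 minutes.

8 hours 20 minutes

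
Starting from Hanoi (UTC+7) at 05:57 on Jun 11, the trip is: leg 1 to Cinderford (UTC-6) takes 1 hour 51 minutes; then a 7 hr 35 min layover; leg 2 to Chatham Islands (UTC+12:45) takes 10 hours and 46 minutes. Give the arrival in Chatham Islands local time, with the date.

07:54 on June 12

Convert departure to UTC: 05:57 − 7:00 = 22:57 UTC on Jun 10.
Add 1 hour 51 minutes leg 1 → 00:48 UTC (Jun 11).
Add 7 hours and 35 minutes layover in Cinderford → 08:23 UTC.
Add 10 hours 46 minutes leg 2 → 19:09 UTC.
Chatham Islands is UTC+12:45, so local arrival = 19:09 + 12:45 = 07:54 on Jun 12.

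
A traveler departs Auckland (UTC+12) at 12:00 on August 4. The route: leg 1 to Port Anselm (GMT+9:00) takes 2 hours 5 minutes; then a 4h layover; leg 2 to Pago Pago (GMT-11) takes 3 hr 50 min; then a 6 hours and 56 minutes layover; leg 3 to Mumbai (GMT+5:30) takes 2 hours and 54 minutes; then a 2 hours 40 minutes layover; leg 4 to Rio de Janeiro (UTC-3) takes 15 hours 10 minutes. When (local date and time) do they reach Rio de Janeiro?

Convert departure to UTC: 12:00 − 12:00 = 00:00 UTC on Aug 4.
Add 2 hours and 5 minutes leg 1 → 02:05 UTC.
Add 4 hours layover in Port Anselm → 06:05 UTC.
Add 3 hours and 50 minutes leg 2 → 09:55 UTC.
Add 6 hours and 56 minutes layover in Pago Pago → 16:51 UTC.
Add 2 hours 54 minutes leg 3 → 19:45 UTC.
Add 2 hours and 40 minutes layover in Mumbai → 22:25 UTC.
Add 15 hours and 10 minutes leg 4 → 13:35 UTC (Aug 5).
Rio de Janeiro is UTC−3:00, so local arrival = 13:35 − 3:00 = 10:35 on Aug 5.

10:35 on Aug 5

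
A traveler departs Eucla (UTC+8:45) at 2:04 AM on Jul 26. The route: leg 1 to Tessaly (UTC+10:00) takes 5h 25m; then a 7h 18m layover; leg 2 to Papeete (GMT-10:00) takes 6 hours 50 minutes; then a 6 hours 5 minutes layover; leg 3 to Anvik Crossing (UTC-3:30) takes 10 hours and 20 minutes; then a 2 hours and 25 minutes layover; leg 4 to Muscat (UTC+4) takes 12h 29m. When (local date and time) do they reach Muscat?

Convert departure to UTC: 2:04 AM − 8:45 = 5:19 PM UTC on Jul 25.
Add 5 hours and 25 minutes leg 1 → 10:44 PM UTC.
Add 7 hours 18 minutes layover in Tessaly → 6:02 AM UTC (Jul 26).
Add 6 hours and 50 minutes leg 2 → 12:52 PM UTC.
Add 6 hours 5 minutes layover in Papeete → 6:57 PM UTC.
Add 10 hours 20 minutes leg 3 → 5:17 AM UTC (Jul 27).
Add 2 hours and 25 minutes layover in Anvik Crossing → 7:42 AM UTC.
Add 12 hours and 29 minutes leg 4 → 8:11 PM UTC.
Muscat is UTC+4:00, so local arrival = 8:11 PM + 4:00 = 12:11 AM on Jul 28.

12:11 AM on Jul 28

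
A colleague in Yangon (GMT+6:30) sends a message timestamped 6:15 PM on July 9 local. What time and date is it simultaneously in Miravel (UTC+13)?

12:45 AM on Jul 10

In UTC: 6:15 PM − 6:30 = 11:45 AM on Jul 9.
Miravel is UTC+13:00: 11:45 AM + 13:00 = 12:45 AM on Jul 10.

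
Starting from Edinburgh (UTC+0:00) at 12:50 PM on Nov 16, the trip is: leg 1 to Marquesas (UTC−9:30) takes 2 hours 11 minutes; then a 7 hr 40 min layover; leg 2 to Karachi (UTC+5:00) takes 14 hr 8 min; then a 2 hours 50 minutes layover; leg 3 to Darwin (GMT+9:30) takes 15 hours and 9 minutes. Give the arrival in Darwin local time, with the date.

Edinburgh is at UTC+0, so departure is already 12:50 PM UTC on Nov 16.
Add 2 hours 11 minutes leg 1 → 3:01 PM UTC.
Add 7 hours and 40 minutes layover in Marquesas → 10:41 PM UTC.
Add 14 hours and 8 minutes leg 2 → 12:49 PM UTC (Nov 17).
Add 2 hours 50 minutes layover in Karachi → 3:39 PM UTC.
Add 15 hours 9 minutes leg 3 → 6:48 AM UTC (Nov 18).
Darwin is UTC+9:30, so local arrival = 6:48 AM + 9:30 = 4:18 PM on Nov 18.

4:18 PM on November 18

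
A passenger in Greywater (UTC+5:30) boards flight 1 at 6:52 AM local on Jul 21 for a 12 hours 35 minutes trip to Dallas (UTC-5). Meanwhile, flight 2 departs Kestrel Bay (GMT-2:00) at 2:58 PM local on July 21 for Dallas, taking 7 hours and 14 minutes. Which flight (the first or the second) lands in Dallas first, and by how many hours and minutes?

the first, by 10 hours 15 minutes

Flight 1 in UTC: 6:52 AM − 5:30 = 1:22 AM on Jul 21.
+12 hours and 35 minutes → arrive 1:57 PM UTC on Jul 21.
Flight 2 in UTC: 2:58 PM + 2:00 = 4:58 PM on Jul 21.
+7 hours and 14 minutes → arrive 12:12 AM UTC on Jul 22.
Flight 1 lands earlier by 10 hours 15 minutes.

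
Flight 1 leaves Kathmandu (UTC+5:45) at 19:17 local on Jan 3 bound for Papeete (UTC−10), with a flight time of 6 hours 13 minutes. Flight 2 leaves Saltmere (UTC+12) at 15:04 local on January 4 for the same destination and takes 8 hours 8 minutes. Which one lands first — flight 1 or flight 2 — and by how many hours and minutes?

the first, by 15 hours 27 minutes

Flight 1 in UTC: 19:17 − 5:45 = 13:32 on Jan 3.
+6 hours 13 minutes → arrive 19:45 UTC on Jan 3.
Flight 2 in UTC: 15:04 − 12:00 = 03:04 on Jan 4.
+8 hours 8 minutes → arrive 11:12 UTC on Jan 4.
Flight 1 lands earlier by 15 hours 27 minutes.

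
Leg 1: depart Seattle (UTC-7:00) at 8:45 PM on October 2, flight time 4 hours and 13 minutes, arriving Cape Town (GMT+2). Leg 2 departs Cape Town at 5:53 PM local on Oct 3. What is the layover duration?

7 hours 55 minutes

Convert departure to UTC: 8:45 PM + 7:00 = 3:45 AM UTC on Oct 3.
Add 4 hours and 13 minutes flight time → 7:58 AM UTC.
Cape Town is UTC+2:00, so local arrival = 7:58 AM + 2:00 = 9:58 AM on Oct 3.
Layover = 5:53 PM − 9:58 AM = 7 hours 55 minutes.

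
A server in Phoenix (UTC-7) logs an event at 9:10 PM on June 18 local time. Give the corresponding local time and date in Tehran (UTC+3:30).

Tehran is 10:30 ahead of Phoenix.
Shift by the zone difference: 9:10 PM + 10:30 = 7:40 AM on Jun 19 in Tehran.

7:40 AM on Jun 19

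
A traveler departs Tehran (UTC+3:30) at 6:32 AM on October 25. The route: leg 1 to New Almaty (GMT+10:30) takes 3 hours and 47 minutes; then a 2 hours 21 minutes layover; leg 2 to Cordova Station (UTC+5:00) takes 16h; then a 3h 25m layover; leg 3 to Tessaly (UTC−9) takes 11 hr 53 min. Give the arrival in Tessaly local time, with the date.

7:28 AM on October 26

Convert departure to UTC: 6:32 AM − 3:30 = 3:02 AM UTC on Oct 25.
Add 3 hours 47 minutes leg 1 → 6:49 AM UTC.
Add 2 hours and 21 minutes layover in New Almaty → 9:10 AM UTC.
Add 16 hours leg 2 → 1:10 AM UTC (Oct 26).
Add 3 hours 25 minutes layover in Cordova Station → 4:35 AM UTC.
Add 11 hours 53 minutes leg 3 → 4:28 PM UTC.
Tessaly is UTC−9:00, so local arrival = 4:28 PM − 9:00 = 7:28 AM on Oct 26.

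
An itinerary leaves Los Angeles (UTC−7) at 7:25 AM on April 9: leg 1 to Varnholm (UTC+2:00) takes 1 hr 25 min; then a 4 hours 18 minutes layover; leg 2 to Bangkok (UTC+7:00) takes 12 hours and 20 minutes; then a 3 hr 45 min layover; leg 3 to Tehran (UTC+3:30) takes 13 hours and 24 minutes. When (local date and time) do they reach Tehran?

Convert departure to UTC: 7:25 AM + 7:00 = 2:25 PM UTC on Apr 9.
Add 1 hour 25 minutes leg 1 → 3:50 PM UTC.
Add 4 hours and 18 minutes layover in Varnholm → 8:08 PM UTC.
Add 12 hours and 20 minutes leg 2 → 8:28 AM UTC (Apr 10).
Add 3 hours and 45 minutes layover in Bangkok → 12:13 PM UTC.
Add 13 hours and 24 minutes leg 3 → 1:37 AM UTC (Apr 11).
Tehran is UTC+3:30, so local arrival = 1:37 AM + 3:30 = 5:07 AM on Apr 11.

5:07 AM on April 11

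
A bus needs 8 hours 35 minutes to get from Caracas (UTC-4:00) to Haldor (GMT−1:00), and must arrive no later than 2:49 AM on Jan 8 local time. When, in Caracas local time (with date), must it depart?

Target arrival in UTC: 2:49 AM + 1:00 = 3:49 AM on Jan 8.
Subtract 8 hours 35 minutes → departure 7:14 PM UTC on Jan 7.
Caracas is UTC−4:00: 7:14 PM − 4:00 = 3:14 PM on Jan 7.

3:14 PM on January 7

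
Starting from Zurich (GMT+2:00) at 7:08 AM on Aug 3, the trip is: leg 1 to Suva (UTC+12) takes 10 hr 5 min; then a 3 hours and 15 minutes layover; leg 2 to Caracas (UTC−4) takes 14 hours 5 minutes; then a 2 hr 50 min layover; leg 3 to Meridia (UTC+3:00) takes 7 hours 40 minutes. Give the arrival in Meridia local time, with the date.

Convert departure to UTC: 7:08 AM − 2:00 = 5:08 AM UTC on Aug 3.
Add 10 hours 5 minutes leg 1 → 3:13 PM UTC.
Add 3 hours and 15 minutes layover in Suva → 6:28 PM UTC.
Add 14 hours and 5 minutes leg 2 → 8:33 AM UTC (Aug 4).
Add 2 hours 50 minutes layover in Caracas → 11:23 AM UTC.
Add 7 hours and 40 minutes leg 3 → 7:03 PM UTC.
Meridia is UTC+3:00, so local arrival = 7:03 PM + 3:00 = 10:03 PM on Aug 4.

10:03 PM on August 4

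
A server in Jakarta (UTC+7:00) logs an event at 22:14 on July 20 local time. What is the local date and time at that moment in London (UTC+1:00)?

London is 6:00 behind Jakarta.
Shift by the zone difference: 22:14 − 6:00 = 16:14 on Jul 20 in London.

16:14 on July 20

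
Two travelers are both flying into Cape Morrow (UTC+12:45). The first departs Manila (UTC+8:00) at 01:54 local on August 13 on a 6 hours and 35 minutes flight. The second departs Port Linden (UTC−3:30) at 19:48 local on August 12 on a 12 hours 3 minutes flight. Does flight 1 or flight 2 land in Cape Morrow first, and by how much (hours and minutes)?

Flight 1 in UTC: 01:54 − 8:00 = 17:54 on Aug 12.
+6 hours and 35 minutes → arrive 00:29 UTC on Aug 13.
Flight 2 in UTC: 19:48 + 3:30 = 23:18 on Aug 12.
+12 hours and 3 minutes → arrive 11:21 UTC on Aug 13.
Flight 1 lands earlier by 10 hours 52 minutes.

the first, by 10 hours 52 minutes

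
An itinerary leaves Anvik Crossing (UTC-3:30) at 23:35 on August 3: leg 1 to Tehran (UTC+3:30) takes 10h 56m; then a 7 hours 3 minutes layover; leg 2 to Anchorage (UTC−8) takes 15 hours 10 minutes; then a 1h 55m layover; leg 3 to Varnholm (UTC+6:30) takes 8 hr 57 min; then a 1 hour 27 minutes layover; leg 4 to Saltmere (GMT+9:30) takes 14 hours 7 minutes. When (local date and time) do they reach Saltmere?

Convert departure to UTC: 23:35 + 3:30 = 03:05 UTC on Aug 4.
Add 10 hours 56 minutes leg 1 → 14:01 UTC.
Add 7 hours and 3 minutes layover in Tehran → 21:04 UTC.
Add 15 hours 10 minutes leg 2 → 12:14 UTC (Aug 5).
Add 1 hour and 55 minutes layover in Anchorage → 14:09 UTC.
Add 8 hours 57 minutes leg 3 → 23:06 UTC.
Add 1 hour and 27 minutes layover in Varnholm → 00:33 UTC (Aug 6).
Add 14 hours 7 minutes leg 4 → 14:40 UTC.
Saltmere is UTC+9:30, so local arrival = 14:40 + 9:30 = 00:10 on Aug 7.

00:10 on August 7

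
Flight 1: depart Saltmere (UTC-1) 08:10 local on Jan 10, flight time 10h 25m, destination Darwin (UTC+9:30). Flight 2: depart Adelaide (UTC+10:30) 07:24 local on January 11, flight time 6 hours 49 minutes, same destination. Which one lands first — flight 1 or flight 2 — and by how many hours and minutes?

the first, by 8 hours 8 minutes

Flight 1 in UTC: 08:10 + 1:00 = 09:10 on Jan 10.
+10 hours 25 minutes → arrive 19:35 UTC on Jan 10.
Flight 2 in UTC: 07:24 − 10:30 = 20:54 on Jan 10.
+6 hours and 49 minutes → arrive 03:43 UTC on Jan 11.
Flight 1 lands earlier by 8 hours 8 minutes.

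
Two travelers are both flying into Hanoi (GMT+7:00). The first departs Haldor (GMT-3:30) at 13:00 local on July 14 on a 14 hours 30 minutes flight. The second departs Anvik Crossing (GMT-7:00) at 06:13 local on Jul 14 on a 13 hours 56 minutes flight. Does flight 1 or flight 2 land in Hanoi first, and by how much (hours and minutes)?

Flight 1 in UTC: 13:00 + 3:30 = 16:30 on Jul 14.
+14 hours 30 minutes → arrive 07:00 UTC on Jul 15.
Flight 2 in UTC: 06:13 + 7:00 = 13:13 on Jul 14.
+13 hours 56 minutes → arrive 03:09 UTC on Jul 15.
Flight 2 lands earlier by 3 hours 51 minutes.

the second, by 3 hours 51 minutes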